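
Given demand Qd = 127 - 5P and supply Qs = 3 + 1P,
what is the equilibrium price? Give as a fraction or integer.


At equilibrium, Qd = Qs.
127 - 5P = 3 + 1P
127 - 3 = 5P + 1P
124 = 6P
P* = 124/6 = 62/3

62/3


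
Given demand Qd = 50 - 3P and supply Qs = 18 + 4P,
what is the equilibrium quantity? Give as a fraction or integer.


First find equilibrium price:
50 - 3P = 18 + 4P
P* = 32/7 = 32/7
Then substitute into demand:
Q* = 50 - 3 * 32/7 = 254/7

254/7


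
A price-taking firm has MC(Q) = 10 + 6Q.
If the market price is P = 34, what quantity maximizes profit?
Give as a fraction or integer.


In perfect competition, profit is maximized where P = MC.
34 = 10 + 6Q
24 = 6Q
Q* = 24/6 = 4

4


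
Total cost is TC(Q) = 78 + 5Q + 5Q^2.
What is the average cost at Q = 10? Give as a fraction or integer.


TC(10) = 78 + 5*10 + 5*10^2
TC(10) = 78 + 50 + 500 = 628
AC = TC/Q = 628/10 = 314/5

314/5


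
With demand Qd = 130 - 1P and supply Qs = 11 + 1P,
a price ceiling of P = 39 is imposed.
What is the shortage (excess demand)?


At P = 39:
Qd = 130 - 1*39 = 91
Qs = 11 + 1*39 = 50
Shortage = Qd - Qs = 91 - 50 = 41

41


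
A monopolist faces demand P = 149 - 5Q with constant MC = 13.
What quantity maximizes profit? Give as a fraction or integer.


TR = P*Q = (149 - 5Q)Q = 149Q - 5Q^2
MR = dTR/dQ = 149 - 10Q
Set MR = MC:
149 - 10Q = 13
136 = 10Q
Q* = 136/10 = 68/5

68/5


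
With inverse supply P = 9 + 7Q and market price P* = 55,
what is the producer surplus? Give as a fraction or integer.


Minimum supply price (at Q=0): P_min = 9
Quantity supplied at P* = 55:
Q* = (55 - 9)/7 = 46/7
PS = (1/2) * Q* * (P* - P_min)
PS = (1/2) * 46/7 * (55 - 9)
PS = (1/2) * 46/7 * 46 = 1058/7

1058/7


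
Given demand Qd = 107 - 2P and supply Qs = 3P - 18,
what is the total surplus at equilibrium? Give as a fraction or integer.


Find equilibrium: 107 - 2P = 3P - 18
107 + 18 = 5P
P* = 125/5 = 25
Q* = 3*25 - 18 = 57
Inverse demand: P = 107/2 - Q/2, so P_max = 107/2
Inverse supply: P = 6 + Q/3, so P_min = 6
CS = (1/2) * 57 * (107/2 - 25) = 3249/4
PS = (1/2) * 57 * (25 - 6) = 1083/2
TS = CS + PS = 3249/4 + 1083/2 = 5415/4

5415/4


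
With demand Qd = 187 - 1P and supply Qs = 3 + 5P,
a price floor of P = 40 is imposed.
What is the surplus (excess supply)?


At P = 40:
Qd = 187 - 1*40 = 147
Qs = 3 + 5*40 = 203
Surplus = Qs - Qd = 203 - 147 = 56

56


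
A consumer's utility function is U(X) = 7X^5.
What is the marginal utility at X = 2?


MU = dU/dX = 7*5*X^(5-1)
MU = 35*X^4
At X = 2:
MU = 35 * 2^4
MU = 35 * 16 = 560

560


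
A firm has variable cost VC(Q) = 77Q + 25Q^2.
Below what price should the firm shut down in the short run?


AVC(Q) = VC(Q)/Q = 77 + 25Q
AVC is increasing in Q, so minimum AVC is at Q -> 0+.
Min AVC = 77
The firm should shut down if P < 77.

77


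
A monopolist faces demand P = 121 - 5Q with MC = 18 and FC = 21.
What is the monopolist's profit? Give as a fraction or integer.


MR = MC: 121 - 10Q = 18
Q* = 103/10
P* = 121 - 5*103/10 = 139/2
Profit = (P* - MC)*Q* - FC
= (139/2 - 18)*103/10 - 21
= 103/2*103/10 - 21
= 10609/20 - 21 = 10189/20

10189/20


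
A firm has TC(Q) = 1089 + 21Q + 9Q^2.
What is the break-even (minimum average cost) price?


AC(Q) = 1089/Q + 21 + 9Q
To minimize: dAC/dQ = -1089/Q^2 + 9 = 0
Q^2 = 1089/9 = 121
Q* = 11
Min AC = 1089/11 + 21 + 9*11
Min AC = 99 + 21 + 99 = 219

219


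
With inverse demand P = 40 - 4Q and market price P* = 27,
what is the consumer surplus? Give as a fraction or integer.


Maximum willingness to pay (at Q=0): P_max = 40
Quantity demanded at P* = 27:
Q* = (40 - 27)/4 = 13/4
CS = (1/2) * Q* * (P_max - P*)
CS = (1/2) * 13/4 * (40 - 27)
CS = (1/2) * 13/4 * 13 = 169/8

169/8


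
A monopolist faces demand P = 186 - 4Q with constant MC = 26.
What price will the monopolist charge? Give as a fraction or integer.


MR = 186 - 8Q
Set MR = MC: 186 - 8Q = 26
Q* = 20
Substitute into demand:
P* = 186 - 4*20 = 106

106


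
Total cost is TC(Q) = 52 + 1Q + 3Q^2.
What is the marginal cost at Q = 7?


MC = dTC/dQ = 1 + 2*3*Q
At Q = 7:
MC = 1 + 6*7
MC = 1 + 42 = 43

43


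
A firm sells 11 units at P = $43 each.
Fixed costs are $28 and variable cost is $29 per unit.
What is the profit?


Total Revenue = P * Q = 43 * 11 = $473
Total Cost = FC + VC*Q = 28 + 29*11 = $347
Profit = TR - TC = 473 - 347 = $126

$126


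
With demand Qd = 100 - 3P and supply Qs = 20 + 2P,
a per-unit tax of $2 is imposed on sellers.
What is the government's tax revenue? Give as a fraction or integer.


With tax on sellers, new supply: Qs' = 20 + 2(P - 2)
= 16 + 2P
New equilibrium quantity:
Q_new = 248/5
Tax revenue = tax * Q_new = 2 * 248/5 = 496/5

496/5


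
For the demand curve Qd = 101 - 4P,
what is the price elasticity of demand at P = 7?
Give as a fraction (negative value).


dQ/dP = -4
At P = 7: Q = 101 - 4*7 = 73
E = (dQ/dP)(P/Q) = (-4)(7/73) = -28/73

-28/73


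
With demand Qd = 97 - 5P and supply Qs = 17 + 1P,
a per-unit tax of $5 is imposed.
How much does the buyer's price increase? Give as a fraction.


With a per-unit tax, the buyer's price increase depends on relative slopes.
Supply slope: d = 1, Demand slope: b = 5
Buyer's price increase = d * tax / (b + d)
= 1 * 5 / (5 + 1)
= 5 / 6 = 5/6

5/6


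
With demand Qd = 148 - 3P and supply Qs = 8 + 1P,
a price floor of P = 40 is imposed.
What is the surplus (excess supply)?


At P = 40:
Qd = 148 - 3*40 = 28
Qs = 8 + 1*40 = 48
Surplus = Qs - Qd = 48 - 28 = 20

20


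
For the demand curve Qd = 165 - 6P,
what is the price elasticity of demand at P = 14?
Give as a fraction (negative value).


dQ/dP = -6
At P = 14: Q = 165 - 6*14 = 81
E = (dQ/dP)(P/Q) = (-6)(14/81) = -28/27

-28/27


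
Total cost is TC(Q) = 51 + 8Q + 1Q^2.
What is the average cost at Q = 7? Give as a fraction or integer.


TC(7) = 51 + 8*7 + 1*7^2
TC(7) = 51 + 56 + 49 = 156
AC = TC/Q = 156/7 = 156/7

156/7


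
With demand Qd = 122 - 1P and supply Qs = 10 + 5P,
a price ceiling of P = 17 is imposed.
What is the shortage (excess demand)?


At P = 17:
Qd = 122 - 1*17 = 105
Qs = 10 + 5*17 = 95
Shortage = Qd - Qs = 105 - 95 = 10

10


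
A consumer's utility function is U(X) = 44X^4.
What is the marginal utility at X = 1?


MU = dU/dX = 44*4*X^(4-1)
MU = 176*X^3
At X = 1:
MU = 176 * 1^3
MU = 176 * 1 = 176

176


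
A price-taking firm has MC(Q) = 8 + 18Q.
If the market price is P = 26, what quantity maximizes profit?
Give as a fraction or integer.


In perfect competition, profit is maximized where P = MC.
26 = 8 + 18Q
18 = 18Q
Q* = 18/18 = 1

1


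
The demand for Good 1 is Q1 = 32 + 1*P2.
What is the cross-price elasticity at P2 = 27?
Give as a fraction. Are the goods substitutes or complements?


dQ1/dP2 = 1
At P2 = 27: Q1 = 32 + 1*27 = 59
Exy = (dQ1/dP2)(P2/Q1) = 1 * 27 / 59 = 27/59
Since Exy > 0, the goods are substitutes.

27/59 (substitutes)


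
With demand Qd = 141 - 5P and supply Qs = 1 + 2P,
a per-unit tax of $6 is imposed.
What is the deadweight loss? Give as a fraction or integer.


Pre-tax equilibrium quantity: Q* = 41
Post-tax equilibrium quantity: Q_tax = 227/7
Reduction in quantity: Q* - Q_tax = 60/7
DWL = (1/2) * tax * (Q* - Q_tax)
DWL = (1/2) * 6 * 60/7 = 180/7

180/7


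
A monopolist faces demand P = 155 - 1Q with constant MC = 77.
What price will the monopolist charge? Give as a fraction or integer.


MR = 155 - 2Q
Set MR = MC: 155 - 2Q = 77
Q* = 39
Substitute into demand:
P* = 155 - 1*39 = 116

116


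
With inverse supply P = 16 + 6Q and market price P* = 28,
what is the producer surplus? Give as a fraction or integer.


Minimum supply price (at Q=0): P_min = 16
Quantity supplied at P* = 28:
Q* = (28 - 16)/6 = 2
PS = (1/2) * Q* * (P* - P_min)
PS = (1/2) * 2 * (28 - 16)
PS = (1/2) * 2 * 12 = 12

12


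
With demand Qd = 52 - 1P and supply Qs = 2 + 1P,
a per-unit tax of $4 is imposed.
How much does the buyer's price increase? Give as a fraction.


With a per-unit tax, the buyer's price increase depends on relative slopes.
Supply slope: d = 1, Demand slope: b = 1
Buyer's price increase = d * tax / (b + d)
= 1 * 4 / (1 + 1)
= 4 / 2 = 2

2


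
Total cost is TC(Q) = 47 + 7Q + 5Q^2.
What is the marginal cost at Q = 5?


MC = dTC/dQ = 7 + 2*5*Q
At Q = 5:
MC = 7 + 10*5
MC = 7 + 50 = 57

57


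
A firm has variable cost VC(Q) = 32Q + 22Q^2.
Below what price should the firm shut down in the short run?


AVC(Q) = VC(Q)/Q = 32 + 22Q
AVC is increasing in Q, so minimum AVC is at Q -> 0+.
Min AVC = 32
The firm should shut down if P < 32.

32


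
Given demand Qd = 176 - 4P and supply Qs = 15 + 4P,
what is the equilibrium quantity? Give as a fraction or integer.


First find equilibrium price:
176 - 4P = 15 + 4P
P* = 161/8 = 161/8
Then substitute into demand:
Q* = 176 - 4 * 161/8 = 191/2

191/2


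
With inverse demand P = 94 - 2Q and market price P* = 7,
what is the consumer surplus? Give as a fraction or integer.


Maximum willingness to pay (at Q=0): P_max = 94
Quantity demanded at P* = 7:
Q* = (94 - 7)/2 = 87/2
CS = (1/2) * Q* * (P_max - P*)
CS = (1/2) * 87/2 * (94 - 7)
CS = (1/2) * 87/2 * 87 = 7569/4

7569/4


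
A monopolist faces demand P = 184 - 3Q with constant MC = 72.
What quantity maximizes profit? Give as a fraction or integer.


TR = P*Q = (184 - 3Q)Q = 184Q - 3Q^2
MR = dTR/dQ = 184 - 6Q
Set MR = MC:
184 - 6Q = 72
112 = 6Q
Q* = 112/6 = 56/3

56/3


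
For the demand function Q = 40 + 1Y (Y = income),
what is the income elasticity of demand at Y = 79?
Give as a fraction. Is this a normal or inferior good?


dQ/dY = 1
At Y = 79: Q = 40 + 1*79 = 119
Ey = (dQ/dY)(Y/Q) = 1 * 79 / 119 = 79/119
Since Ey > 0, this is a normal good.

79/119 (normal good)


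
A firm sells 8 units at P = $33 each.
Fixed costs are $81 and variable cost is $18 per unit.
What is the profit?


Total Revenue = P * Q = 33 * 8 = $264
Total Cost = FC + VC*Q = 81 + 18*8 = $225
Profit = TR - TC = 264 - 225 = $39

$39


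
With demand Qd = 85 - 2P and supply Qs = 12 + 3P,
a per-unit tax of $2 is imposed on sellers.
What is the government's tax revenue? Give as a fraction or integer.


With tax on sellers, new supply: Qs' = 12 + 3(P - 2)
= 6 + 3P
New equilibrium quantity:
Q_new = 267/5
Tax revenue = tax * Q_new = 2 * 267/5 = 534/5

534/5


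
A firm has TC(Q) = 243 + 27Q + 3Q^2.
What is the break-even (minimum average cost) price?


AC(Q) = 243/Q + 27 + 3Q
To minimize: dAC/dQ = -243/Q^2 + 3 = 0
Q^2 = 243/3 = 81
Q* = 9
Min AC = 243/9 + 27 + 3*9
Min AC = 27 + 27 + 27 = 81

81


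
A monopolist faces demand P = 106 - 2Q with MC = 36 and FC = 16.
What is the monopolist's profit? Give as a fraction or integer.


MR = MC: 106 - 4Q = 36
Q* = 35/2
P* = 106 - 2*35/2 = 71
Profit = (P* - MC)*Q* - FC
= (71 - 36)*35/2 - 16
= 35*35/2 - 16
= 1225/2 - 16 = 1193/2

1193/2


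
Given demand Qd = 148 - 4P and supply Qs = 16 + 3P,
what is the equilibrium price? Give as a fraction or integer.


At equilibrium, Qd = Qs.
148 - 4P = 16 + 3P
148 - 16 = 4P + 3P
132 = 7P
P* = 132/7 = 132/7

132/7


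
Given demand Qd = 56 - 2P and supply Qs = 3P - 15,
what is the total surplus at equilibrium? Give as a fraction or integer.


Find equilibrium: 56 - 2P = 3P - 15
56 + 15 = 5P
P* = 71/5 = 71/5
Q* = 3*71/5 - 15 = 138/5
Inverse demand: P = 28 - Q/2, so P_max = 28
Inverse supply: P = 5 + Q/3, so P_min = 5
CS = (1/2) * 138/5 * (28 - 71/5) = 4761/25
PS = (1/2) * 138/5 * (71/5 - 5) = 3174/25
TS = CS + PS = 4761/25 + 3174/25 = 1587/5

1587/5


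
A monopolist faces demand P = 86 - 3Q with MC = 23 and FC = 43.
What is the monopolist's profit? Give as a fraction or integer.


MR = MC: 86 - 6Q = 23
Q* = 21/2
P* = 86 - 3*21/2 = 109/2
Profit = (P* - MC)*Q* - FC
= (109/2 - 23)*21/2 - 43
= 63/2*21/2 - 43
= 1323/4 - 43 = 1151/4

1151/4


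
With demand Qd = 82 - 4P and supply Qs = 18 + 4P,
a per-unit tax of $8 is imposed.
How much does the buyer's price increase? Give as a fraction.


With a per-unit tax, the buyer's price increase depends on relative slopes.
Supply slope: d = 4, Demand slope: b = 4
Buyer's price increase = d * tax / (b + d)
= 4 * 8 / (4 + 4)
= 32 / 8 = 4

4


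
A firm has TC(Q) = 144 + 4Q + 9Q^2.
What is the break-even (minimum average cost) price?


AC(Q) = 144/Q + 4 + 9Q
To minimize: dAC/dQ = -144/Q^2 + 9 = 0
Q^2 = 144/9 = 16
Q* = 4
Min AC = 144/4 + 4 + 9*4
Min AC = 36 + 4 + 36 = 76

76


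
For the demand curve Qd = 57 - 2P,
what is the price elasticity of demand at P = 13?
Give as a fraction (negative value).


dQ/dP = -2
At P = 13: Q = 57 - 2*13 = 31
E = (dQ/dP)(P/Q) = (-2)(13/31) = -26/31

-26/31


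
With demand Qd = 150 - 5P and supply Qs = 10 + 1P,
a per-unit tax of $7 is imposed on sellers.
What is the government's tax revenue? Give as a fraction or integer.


With tax on sellers, new supply: Qs' = 10 + 1(P - 7)
= 3 + 1P
New equilibrium quantity:
Q_new = 55/2
Tax revenue = tax * Q_new = 7 * 55/2 = 385/2

385/2


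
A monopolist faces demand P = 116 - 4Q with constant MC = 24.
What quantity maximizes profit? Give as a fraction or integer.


TR = P*Q = (116 - 4Q)Q = 116Q - 4Q^2
MR = dTR/dQ = 116 - 8Q
Set MR = MC:
116 - 8Q = 24
92 = 8Q
Q* = 92/8 = 23/2

23/2


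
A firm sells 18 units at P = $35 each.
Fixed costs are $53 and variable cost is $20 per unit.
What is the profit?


Total Revenue = P * Q = 35 * 18 = $630
Total Cost = FC + VC*Q = 53 + 20*18 = $413
Profit = TR - TC = 630 - 413 = $217

$217


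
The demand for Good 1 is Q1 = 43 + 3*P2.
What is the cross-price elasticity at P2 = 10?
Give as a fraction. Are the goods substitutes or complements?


dQ1/dP2 = 3
At P2 = 10: Q1 = 43 + 3*10 = 73
Exy = (dQ1/dP2)(P2/Q1) = 3 * 10 / 73 = 30/73
Since Exy > 0, the goods are substitutes.

30/73 (substitutes)


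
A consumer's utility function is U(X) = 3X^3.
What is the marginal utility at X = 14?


MU = dU/dX = 3*3*X^(3-1)
MU = 9*X^2
At X = 14:
MU = 9 * 14^2
MU = 9 * 196 = 1764

1764


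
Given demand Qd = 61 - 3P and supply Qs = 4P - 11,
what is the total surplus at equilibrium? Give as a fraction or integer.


Find equilibrium: 61 - 3P = 4P - 11
61 + 11 = 7P
P* = 72/7 = 72/7
Q* = 4*72/7 - 11 = 211/7
Inverse demand: P = 61/3 - Q/3, so P_max = 61/3
Inverse supply: P = 11/4 + Q/4, so P_min = 11/4
CS = (1/2) * 211/7 * (61/3 - 72/7) = 44521/294
PS = (1/2) * 211/7 * (72/7 - 11/4) = 44521/392
TS = CS + PS = 44521/294 + 44521/392 = 44521/168

44521/168


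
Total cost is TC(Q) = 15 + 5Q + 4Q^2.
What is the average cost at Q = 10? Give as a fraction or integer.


TC(10) = 15 + 5*10 + 4*10^2
TC(10) = 15 + 50 + 400 = 465
AC = TC/Q = 465/10 = 93/2

93/2


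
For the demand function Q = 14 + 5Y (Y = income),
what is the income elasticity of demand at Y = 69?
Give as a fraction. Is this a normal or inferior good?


dQ/dY = 5
At Y = 69: Q = 14 + 5*69 = 359
Ey = (dQ/dY)(Y/Q) = 5 * 69 / 359 = 345/359
Since Ey > 0, this is a normal good.

345/359 (normal good)


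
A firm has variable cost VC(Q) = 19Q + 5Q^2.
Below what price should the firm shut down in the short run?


AVC(Q) = VC(Q)/Q = 19 + 5Q
AVC is increasing in Q, so minimum AVC is at Q -> 0+.
Min AVC = 19
The firm should shut down if P < 19.

19


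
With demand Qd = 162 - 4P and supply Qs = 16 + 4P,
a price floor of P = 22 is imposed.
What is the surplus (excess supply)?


At P = 22:
Qd = 162 - 4*22 = 74
Qs = 16 + 4*22 = 104
Surplus = Qs - Qd = 104 - 74 = 30

30


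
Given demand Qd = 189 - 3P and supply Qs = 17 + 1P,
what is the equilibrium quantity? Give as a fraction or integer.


First find equilibrium price:
189 - 3P = 17 + 1P
P* = 172/4 = 43
Then substitute into demand:
Q* = 189 - 3 * 43 = 60

60


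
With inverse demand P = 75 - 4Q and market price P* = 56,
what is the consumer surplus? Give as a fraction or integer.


Maximum willingness to pay (at Q=0): P_max = 75
Quantity demanded at P* = 56:
Q* = (75 - 56)/4 = 19/4
CS = (1/2) * Q* * (P_max - P*)
CS = (1/2) * 19/4 * (75 - 56)
CS = (1/2) * 19/4 * 19 = 361/8

361/8


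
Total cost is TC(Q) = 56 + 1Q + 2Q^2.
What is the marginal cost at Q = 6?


MC = dTC/dQ = 1 + 2*2*Q
At Q = 6:
MC = 1 + 4*6
MC = 1 + 24 = 25

25


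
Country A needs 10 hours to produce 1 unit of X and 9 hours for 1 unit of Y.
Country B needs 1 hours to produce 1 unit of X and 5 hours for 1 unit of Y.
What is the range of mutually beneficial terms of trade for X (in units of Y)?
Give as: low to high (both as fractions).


Opportunity cost of X for Country A = hours_X / hours_Y = 10/9 = 10/9 units of Y
Opportunity cost of X for Country B = hours_X / hours_Y = 1/5 = 1/5 units of Y
Terms of trade must be between the two opportunity costs.
Range: 1/5 to 10/9

1/5 to 10/9


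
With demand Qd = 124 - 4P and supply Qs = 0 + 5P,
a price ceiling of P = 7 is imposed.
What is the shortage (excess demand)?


At P = 7:
Qd = 124 - 4*7 = 96
Qs = 0 + 5*7 = 35
Shortage = Qd - Qs = 96 - 35 = 61

61


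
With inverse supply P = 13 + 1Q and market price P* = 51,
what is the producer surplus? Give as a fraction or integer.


Minimum supply price (at Q=0): P_min = 13
Quantity supplied at P* = 51:
Q* = (51 - 13)/1 = 38
PS = (1/2) * Q* * (P* - P_min)
PS = (1/2) * 38 * (51 - 13)
PS = (1/2) * 38 * 38 = 722

722


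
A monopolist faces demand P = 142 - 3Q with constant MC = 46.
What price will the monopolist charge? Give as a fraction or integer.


MR = 142 - 6Q
Set MR = MC: 142 - 6Q = 46
Q* = 16
Substitute into demand:
P* = 142 - 3*16 = 94

94


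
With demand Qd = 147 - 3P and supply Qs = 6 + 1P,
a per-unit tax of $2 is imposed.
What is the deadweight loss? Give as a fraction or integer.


Pre-tax equilibrium quantity: Q* = 165/4
Post-tax equilibrium quantity: Q_tax = 159/4
Reduction in quantity: Q* - Q_tax = 3/2
DWL = (1/2) * tax * (Q* - Q_tax)
DWL = (1/2) * 2 * 3/2 = 3/2

3/2


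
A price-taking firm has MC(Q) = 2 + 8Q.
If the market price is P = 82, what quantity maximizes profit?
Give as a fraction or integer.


In perfect competition, profit is maximized where P = MC.
82 = 2 + 8Q
80 = 8Q
Q* = 80/8 = 10

10


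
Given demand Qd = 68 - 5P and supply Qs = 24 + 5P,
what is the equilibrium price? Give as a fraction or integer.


At equilibrium, Qd = Qs.
68 - 5P = 24 + 5P
68 - 24 = 5P + 5P
44 = 10P
P* = 44/10 = 22/5

22/5


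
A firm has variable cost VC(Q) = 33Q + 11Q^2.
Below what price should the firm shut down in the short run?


AVC(Q) = VC(Q)/Q = 33 + 11Q
AVC is increasing in Q, so minimum AVC is at Q -> 0+.
Min AVC = 33
The firm should shut down if P < 33.

33


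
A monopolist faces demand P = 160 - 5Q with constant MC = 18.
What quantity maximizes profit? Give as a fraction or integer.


TR = P*Q = (160 - 5Q)Q = 160Q - 5Q^2
MR = dTR/dQ = 160 - 10Q
Set MR = MC:
160 - 10Q = 18
142 = 10Q
Q* = 142/10 = 71/5

71/5


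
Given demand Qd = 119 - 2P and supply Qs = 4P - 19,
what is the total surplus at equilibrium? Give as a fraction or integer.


Find equilibrium: 119 - 2P = 4P - 19
119 + 19 = 6P
P* = 138/6 = 23
Q* = 4*23 - 19 = 73
Inverse demand: P = 119/2 - Q/2, so P_max = 119/2
Inverse supply: P = 19/4 + Q/4, so P_min = 19/4
CS = (1/2) * 73 * (119/2 - 23) = 5329/4
PS = (1/2) * 73 * (23 - 19/4) = 5329/8
TS = CS + PS = 5329/4 + 5329/8 = 15987/8

15987/8


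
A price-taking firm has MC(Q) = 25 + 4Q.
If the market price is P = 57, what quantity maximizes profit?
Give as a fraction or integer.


In perfect competition, profit is maximized where P = MC.
57 = 25 + 4Q
32 = 4Q
Q* = 32/4 = 8

8


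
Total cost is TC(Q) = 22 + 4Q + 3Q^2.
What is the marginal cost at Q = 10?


MC = dTC/dQ = 4 + 2*3*Q
At Q = 10:
MC = 4 + 6*10
MC = 4 + 60 = 64

64


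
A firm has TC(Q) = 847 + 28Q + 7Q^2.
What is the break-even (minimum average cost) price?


AC(Q) = 847/Q + 28 + 7Q
To minimize: dAC/dQ = -847/Q^2 + 7 = 0
Q^2 = 847/7 = 121
Q* = 11
Min AC = 847/11 + 28 + 7*11
Min AC = 77 + 28 + 77 = 182

182


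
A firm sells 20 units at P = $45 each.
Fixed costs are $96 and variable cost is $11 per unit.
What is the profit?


Total Revenue = P * Q = 45 * 20 = $900
Total Cost = FC + VC*Q = 96 + 11*20 = $316
Profit = TR - TC = 900 - 316 = $584

$584


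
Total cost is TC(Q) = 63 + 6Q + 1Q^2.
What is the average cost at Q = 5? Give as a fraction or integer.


TC(5) = 63 + 6*5 + 1*5^2
TC(5) = 63 + 30 + 25 = 118
AC = TC/Q = 118/5 = 118/5

118/5


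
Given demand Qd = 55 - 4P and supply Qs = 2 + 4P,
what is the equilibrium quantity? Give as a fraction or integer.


First find equilibrium price:
55 - 4P = 2 + 4P
P* = 53/8 = 53/8
Then substitute into demand:
Q* = 55 - 4 * 53/8 = 57/2

57/2


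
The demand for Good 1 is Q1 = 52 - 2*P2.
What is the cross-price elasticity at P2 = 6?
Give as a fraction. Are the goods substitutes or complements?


dQ1/dP2 = -2
At P2 = 6: Q1 = 52 - 2*6 = 40
Exy = (dQ1/dP2)(P2/Q1) = -2 * 6 / 40 = -3/10
Since Exy < 0, the goods are complements.

-3/10 (complements)


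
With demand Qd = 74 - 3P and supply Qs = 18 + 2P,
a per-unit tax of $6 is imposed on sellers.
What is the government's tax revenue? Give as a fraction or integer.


With tax on sellers, new supply: Qs' = 18 + 2(P - 6)
= 6 + 2P
New equilibrium quantity:
Q_new = 166/5
Tax revenue = tax * Q_new = 6 * 166/5 = 996/5

996/5


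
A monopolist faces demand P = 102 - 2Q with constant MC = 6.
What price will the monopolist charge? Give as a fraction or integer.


MR = 102 - 4Q
Set MR = MC: 102 - 4Q = 6
Q* = 24
Substitute into demand:
P* = 102 - 2*24 = 54

54


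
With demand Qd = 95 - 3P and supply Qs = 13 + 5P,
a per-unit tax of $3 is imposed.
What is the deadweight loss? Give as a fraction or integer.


Pre-tax equilibrium quantity: Q* = 257/4
Post-tax equilibrium quantity: Q_tax = 469/8
Reduction in quantity: Q* - Q_tax = 45/8
DWL = (1/2) * tax * (Q* - Q_tax)
DWL = (1/2) * 3 * 45/8 = 135/16

135/16


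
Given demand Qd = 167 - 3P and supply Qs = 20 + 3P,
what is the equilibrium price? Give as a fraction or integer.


At equilibrium, Qd = Qs.
167 - 3P = 20 + 3P
167 - 20 = 3P + 3P
147 = 6P
P* = 147/6 = 49/2

49/2


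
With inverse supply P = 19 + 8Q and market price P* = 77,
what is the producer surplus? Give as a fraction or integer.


Minimum supply price (at Q=0): P_min = 19
Quantity supplied at P* = 77:
Q* = (77 - 19)/8 = 29/4
PS = (1/2) * Q* * (P* - P_min)
PS = (1/2) * 29/4 * (77 - 19)
PS = (1/2) * 29/4 * 58 = 841/4

841/4


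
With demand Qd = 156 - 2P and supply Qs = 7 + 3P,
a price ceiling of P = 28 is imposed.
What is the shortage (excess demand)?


At P = 28:
Qd = 156 - 2*28 = 100
Qs = 7 + 3*28 = 91
Shortage = Qd - Qs = 100 - 91 = 9

9


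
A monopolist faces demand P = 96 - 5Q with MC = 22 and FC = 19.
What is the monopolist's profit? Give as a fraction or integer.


MR = MC: 96 - 10Q = 22
Q* = 37/5
P* = 96 - 5*37/5 = 59
Profit = (P* - MC)*Q* - FC
= (59 - 22)*37/5 - 19
= 37*37/5 - 19
= 1369/5 - 19 = 1274/5

1274/5


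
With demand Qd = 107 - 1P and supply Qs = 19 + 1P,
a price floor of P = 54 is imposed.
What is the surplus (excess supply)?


At P = 54:
Qd = 107 - 1*54 = 53
Qs = 19 + 1*54 = 73
Surplus = Qs - Qd = 73 - 53 = 20

20


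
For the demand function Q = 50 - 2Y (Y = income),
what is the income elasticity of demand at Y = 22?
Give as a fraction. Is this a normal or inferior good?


dQ/dY = -2
At Y = 22: Q = 50 - 2*22 = 6
Ey = (dQ/dY)(Y/Q) = -2 * 22 / 6 = -22/3
Since Ey < 0, this is a inferior good.

-22/3 (inferior good)


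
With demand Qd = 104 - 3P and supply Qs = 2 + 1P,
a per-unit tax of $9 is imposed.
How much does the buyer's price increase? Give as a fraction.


With a per-unit tax, the buyer's price increase depends on relative slopes.
Supply slope: d = 1, Demand slope: b = 3
Buyer's price increase = d * tax / (b + d)
= 1 * 9 / (3 + 1)
= 9 / 4 = 9/4

9/4


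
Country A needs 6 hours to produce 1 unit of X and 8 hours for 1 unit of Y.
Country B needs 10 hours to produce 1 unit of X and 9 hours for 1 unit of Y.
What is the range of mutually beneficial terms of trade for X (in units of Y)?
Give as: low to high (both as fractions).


Opportunity cost of X for Country A = hours_X / hours_Y = 6/8 = 3/4 units of Y
Opportunity cost of X for Country B = hours_X / hours_Y = 10/9 = 10/9 units of Y
Terms of trade must be between the two opportunity costs.
Range: 3/4 to 10/9

3/4 to 10/9


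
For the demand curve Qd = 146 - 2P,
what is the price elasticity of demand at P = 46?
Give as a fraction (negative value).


dQ/dP = -2
At P = 46: Q = 146 - 2*46 = 54
E = (dQ/dP)(P/Q) = (-2)(46/54) = -46/27

-46/27


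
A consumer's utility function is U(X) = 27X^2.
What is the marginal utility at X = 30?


MU = dU/dX = 27*2*X^(2-1)
MU = 54*X^1
At X = 30:
MU = 54 * 30^1
MU = 54 * 30 = 1620

1620


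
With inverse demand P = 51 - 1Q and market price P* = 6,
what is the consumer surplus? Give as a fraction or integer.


Maximum willingness to pay (at Q=0): P_max = 51
Quantity demanded at P* = 6:
Q* = (51 - 6)/1 = 45
CS = (1/2) * Q* * (P_max - P*)
CS = (1/2) * 45 * (51 - 6)
CS = (1/2) * 45 * 45 = 2025/2

2025/2


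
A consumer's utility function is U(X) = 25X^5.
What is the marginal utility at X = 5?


MU = dU/dX = 25*5*X^(5-1)
MU = 125*X^4
At X = 5:
MU = 125 * 5^4
MU = 125 * 625 = 78125

78125


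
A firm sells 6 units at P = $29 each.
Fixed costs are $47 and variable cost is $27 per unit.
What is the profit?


Total Revenue = P * Q = 29 * 6 = $174
Total Cost = FC + VC*Q = 47 + 27*6 = $209
Profit = TR - TC = 174 - 209 = $-35

$-35


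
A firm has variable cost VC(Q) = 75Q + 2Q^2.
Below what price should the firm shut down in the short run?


AVC(Q) = VC(Q)/Q = 75 + 2Q
AVC is increasing in Q, so minimum AVC is at Q -> 0+.
Min AVC = 75
The firm should shut down if P < 75.

75


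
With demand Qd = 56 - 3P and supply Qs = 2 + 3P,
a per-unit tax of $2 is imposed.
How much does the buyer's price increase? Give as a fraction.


With a per-unit tax, the buyer's price increase depends on relative slopes.
Supply slope: d = 3, Demand slope: b = 3
Buyer's price increase = d * tax / (b + d)
= 3 * 2 / (3 + 3)
= 6 / 6 = 1

1


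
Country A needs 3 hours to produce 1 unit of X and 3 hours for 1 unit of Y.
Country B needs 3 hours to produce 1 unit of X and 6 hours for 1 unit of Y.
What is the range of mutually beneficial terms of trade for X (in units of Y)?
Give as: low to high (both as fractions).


Opportunity cost of X for Country A = hours_X / hours_Y = 3/3 = 1 units of Y
Opportunity cost of X for Country B = hours_X / hours_Y = 3/6 = 1/2 units of Y
Terms of trade must be between the two opportunity costs.
Range: 1/2 to 1

1/2 to 1


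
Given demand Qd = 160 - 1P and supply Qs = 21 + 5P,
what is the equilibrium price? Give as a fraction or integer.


At equilibrium, Qd = Qs.
160 - 1P = 21 + 5P
160 - 21 = 1P + 5P
139 = 6P
P* = 139/6 = 139/6

139/6


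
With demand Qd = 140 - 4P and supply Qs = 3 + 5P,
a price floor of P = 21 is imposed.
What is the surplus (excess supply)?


At P = 21:
Qd = 140 - 4*21 = 56
Qs = 3 + 5*21 = 108
Surplus = Qs - Qd = 108 - 56 = 52

52


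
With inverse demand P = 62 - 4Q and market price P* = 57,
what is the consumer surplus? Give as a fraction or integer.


Maximum willingness to pay (at Q=0): P_max = 62
Quantity demanded at P* = 57:
Q* = (62 - 57)/4 = 5/4
CS = (1/2) * Q* * (P_max - P*)
CS = (1/2) * 5/4 * (62 - 57)
CS = (1/2) * 5/4 * 5 = 25/8

25/8


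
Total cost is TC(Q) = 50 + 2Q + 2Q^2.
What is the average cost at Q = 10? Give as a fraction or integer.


TC(10) = 50 + 2*10 + 2*10^2
TC(10) = 50 + 20 + 200 = 270
AC = TC/Q = 270/10 = 27

27


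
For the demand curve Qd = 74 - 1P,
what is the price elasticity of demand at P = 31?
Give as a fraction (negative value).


dQ/dP = -1
At P = 31: Q = 74 - 1*31 = 43
E = (dQ/dP)(P/Q) = (-1)(31/43) = -31/43

-31/43


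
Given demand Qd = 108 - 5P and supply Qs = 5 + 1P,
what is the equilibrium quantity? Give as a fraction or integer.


First find equilibrium price:
108 - 5P = 5 + 1P
P* = 103/6 = 103/6
Then substitute into demand:
Q* = 108 - 5 * 103/6 = 133/6

133/6


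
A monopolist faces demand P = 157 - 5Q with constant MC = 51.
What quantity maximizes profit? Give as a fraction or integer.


TR = P*Q = (157 - 5Q)Q = 157Q - 5Q^2
MR = dTR/dQ = 157 - 10Q
Set MR = MC:
157 - 10Q = 51
106 = 10Q
Q* = 106/10 = 53/5

53/5


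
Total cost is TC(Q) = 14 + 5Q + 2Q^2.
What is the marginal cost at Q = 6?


MC = dTC/dQ = 5 + 2*2*Q
At Q = 6:
MC = 5 + 4*6
MC = 5 + 24 = 29

29


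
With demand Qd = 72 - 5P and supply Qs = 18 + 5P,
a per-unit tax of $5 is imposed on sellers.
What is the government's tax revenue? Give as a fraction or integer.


With tax on sellers, new supply: Qs' = 18 + 5(P - 5)
= 5P - 7
New equilibrium quantity:
Q_new = 65/2
Tax revenue = tax * Q_new = 5 * 65/2 = 325/2

325/2


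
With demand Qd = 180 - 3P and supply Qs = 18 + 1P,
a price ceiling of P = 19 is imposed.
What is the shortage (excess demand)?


At P = 19:
Qd = 180 - 3*19 = 123
Qs = 18 + 1*19 = 37
Shortage = Qd - Qs = 123 - 37 = 86

86


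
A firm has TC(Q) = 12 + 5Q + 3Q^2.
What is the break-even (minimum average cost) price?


AC(Q) = 12/Q + 5 + 3Q
To minimize: dAC/dQ = -12/Q^2 + 3 = 0
Q^2 = 12/3 = 4
Q* = 2
Min AC = 12/2 + 5 + 3*2
Min AC = 6 + 5 + 6 = 17

17


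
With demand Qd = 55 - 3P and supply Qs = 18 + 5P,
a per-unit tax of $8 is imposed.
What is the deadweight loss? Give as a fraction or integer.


Pre-tax equilibrium quantity: Q* = 329/8
Post-tax equilibrium quantity: Q_tax = 209/8
Reduction in quantity: Q* - Q_tax = 15
DWL = (1/2) * tax * (Q* - Q_tax)
DWL = (1/2) * 8 * 15 = 60

60


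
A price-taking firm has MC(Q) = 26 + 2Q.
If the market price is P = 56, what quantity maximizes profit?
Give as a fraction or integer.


In perfect competition, profit is maximized where P = MC.
56 = 26 + 2Q
30 = 2Q
Q* = 30/2 = 15

15


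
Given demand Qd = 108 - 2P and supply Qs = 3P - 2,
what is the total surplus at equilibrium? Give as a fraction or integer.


Find equilibrium: 108 - 2P = 3P - 2
108 + 2 = 5P
P* = 110/5 = 22
Q* = 3*22 - 2 = 64
Inverse demand: P = 54 - Q/2, so P_max = 54
Inverse supply: P = 2/3 + Q/3, so P_min = 2/3
CS = (1/2) * 64 * (54 - 22) = 1024
PS = (1/2) * 64 * (22 - 2/3) = 2048/3
TS = CS + PS = 1024 + 2048/3 = 5120/3

5120/3


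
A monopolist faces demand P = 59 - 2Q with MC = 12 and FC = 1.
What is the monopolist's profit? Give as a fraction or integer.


MR = MC: 59 - 4Q = 12
Q* = 47/4
P* = 59 - 2*47/4 = 71/2
Profit = (P* - MC)*Q* - FC
= (71/2 - 12)*47/4 - 1
= 47/2*47/4 - 1
= 2209/8 - 1 = 2201/8

2201/8


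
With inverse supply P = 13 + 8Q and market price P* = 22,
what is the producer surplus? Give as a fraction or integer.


Minimum supply price (at Q=0): P_min = 13
Quantity supplied at P* = 22:
Q* = (22 - 13)/8 = 9/8
PS = (1/2) * Q* * (P* - P_min)
PS = (1/2) * 9/8 * (22 - 13)
PS = (1/2) * 9/8 * 9 = 81/16

81/16


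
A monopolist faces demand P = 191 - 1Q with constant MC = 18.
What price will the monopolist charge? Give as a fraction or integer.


MR = 191 - 2Q
Set MR = MC: 191 - 2Q = 18
Q* = 173/2
Substitute into demand:
P* = 191 - 1*173/2 = 209/2

209/2


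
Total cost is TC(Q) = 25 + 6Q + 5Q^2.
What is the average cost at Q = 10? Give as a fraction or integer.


TC(10) = 25 + 6*10 + 5*10^2
TC(10) = 25 + 60 + 500 = 585
AC = TC/Q = 585/10 = 117/2

117/2


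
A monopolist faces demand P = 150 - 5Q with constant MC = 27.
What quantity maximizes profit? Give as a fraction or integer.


TR = P*Q = (150 - 5Q)Q = 150Q - 5Q^2
MR = dTR/dQ = 150 - 10Q
Set MR = MC:
150 - 10Q = 27
123 = 10Q
Q* = 123/10 = 123/10

123/10


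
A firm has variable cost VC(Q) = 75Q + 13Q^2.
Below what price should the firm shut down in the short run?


AVC(Q) = VC(Q)/Q = 75 + 13Q
AVC is increasing in Q, so minimum AVC is at Q -> 0+.
Min AVC = 75
The firm should shut down if P < 75.

75


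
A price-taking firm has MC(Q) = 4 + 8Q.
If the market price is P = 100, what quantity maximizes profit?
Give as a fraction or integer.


In perfect competition, profit is maximized where P = MC.
100 = 4 + 8Q
96 = 8Q
Q* = 96/8 = 12

12


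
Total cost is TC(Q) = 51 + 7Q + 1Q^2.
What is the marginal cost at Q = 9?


MC = dTC/dQ = 7 + 2*1*Q
At Q = 9:
MC = 7 + 2*9
MC = 7 + 18 = 25

25


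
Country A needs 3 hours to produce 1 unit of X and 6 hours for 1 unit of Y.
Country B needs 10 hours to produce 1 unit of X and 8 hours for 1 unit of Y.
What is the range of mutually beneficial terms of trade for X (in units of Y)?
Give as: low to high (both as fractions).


Opportunity cost of X for Country A = hours_X / hours_Y = 3/6 = 1/2 units of Y
Opportunity cost of X for Country B = hours_X / hours_Y = 10/8 = 5/4 units of Y
Terms of trade must be between the two opportunity costs.
Range: 1/2 to 5/4

1/2 to 5/4


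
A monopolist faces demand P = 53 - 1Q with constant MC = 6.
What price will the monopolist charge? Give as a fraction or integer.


MR = 53 - 2Q
Set MR = MC: 53 - 2Q = 6
Q* = 47/2
Substitute into demand:
P* = 53 - 1*47/2 = 59/2

59/2


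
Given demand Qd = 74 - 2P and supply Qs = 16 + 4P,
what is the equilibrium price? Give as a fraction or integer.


At equilibrium, Qd = Qs.
74 - 2P = 16 + 4P
74 - 16 = 2P + 4P
58 = 6P
P* = 58/6 = 29/3

29/3


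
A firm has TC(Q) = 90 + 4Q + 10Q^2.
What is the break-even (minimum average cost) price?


AC(Q) = 90/Q + 4 + 10Q
To minimize: dAC/dQ = -90/Q^2 + 10 = 0
Q^2 = 90/10 = 9
Q* = 3
Min AC = 90/3 + 4 + 10*3
Min AC = 30 + 4 + 30 = 64

64


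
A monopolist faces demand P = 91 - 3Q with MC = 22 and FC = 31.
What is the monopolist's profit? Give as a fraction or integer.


MR = MC: 91 - 6Q = 22
Q* = 23/2
P* = 91 - 3*23/2 = 113/2
Profit = (P* - MC)*Q* - FC
= (113/2 - 22)*23/2 - 31
= 69/2*23/2 - 31
= 1587/4 - 31 = 1463/4

1463/4


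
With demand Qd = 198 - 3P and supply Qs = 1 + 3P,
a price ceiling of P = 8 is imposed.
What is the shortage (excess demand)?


At P = 8:
Qd = 198 - 3*8 = 174
Qs = 1 + 3*8 = 25
Shortage = Qd - Qs = 174 - 25 = 149

149


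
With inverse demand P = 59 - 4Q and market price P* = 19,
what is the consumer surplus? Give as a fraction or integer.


Maximum willingness to pay (at Q=0): P_max = 59
Quantity demanded at P* = 19:
Q* = (59 - 19)/4 = 10
CS = (1/2) * Q* * (P_max - P*)
CS = (1/2) * 10 * (59 - 19)
CS = (1/2) * 10 * 40 = 200

200


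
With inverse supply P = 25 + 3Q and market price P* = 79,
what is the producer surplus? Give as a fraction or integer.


Minimum supply price (at Q=0): P_min = 25
Quantity supplied at P* = 79:
Q* = (79 - 25)/3 = 18
PS = (1/2) * Q* * (P* - P_min)
PS = (1/2) * 18 * (79 - 25)
PS = (1/2) * 18 * 54 = 486

486


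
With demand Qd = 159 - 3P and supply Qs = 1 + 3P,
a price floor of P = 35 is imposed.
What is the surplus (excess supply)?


At P = 35:
Qd = 159 - 3*35 = 54
Qs = 1 + 3*35 = 106
Surplus = Qs - Qd = 106 - 54 = 52

52


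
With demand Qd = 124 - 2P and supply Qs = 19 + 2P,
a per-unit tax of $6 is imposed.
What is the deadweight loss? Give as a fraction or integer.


Pre-tax equilibrium quantity: Q* = 143/2
Post-tax equilibrium quantity: Q_tax = 131/2
Reduction in quantity: Q* - Q_tax = 6
DWL = (1/2) * tax * (Q* - Q_tax)
DWL = (1/2) * 6 * 6 = 18

18


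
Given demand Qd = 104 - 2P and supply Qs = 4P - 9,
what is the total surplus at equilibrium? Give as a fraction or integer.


Find equilibrium: 104 - 2P = 4P - 9
104 + 9 = 6P
P* = 113/6 = 113/6
Q* = 4*113/6 - 9 = 199/3
Inverse demand: P = 52 - Q/2, so P_max = 52
Inverse supply: P = 9/4 + Q/4, so P_min = 9/4
CS = (1/2) * 199/3 * (52 - 113/6) = 39601/36
PS = (1/2) * 199/3 * (113/6 - 9/4) = 39601/72
TS = CS + PS = 39601/36 + 39601/72 = 39601/24

39601/24


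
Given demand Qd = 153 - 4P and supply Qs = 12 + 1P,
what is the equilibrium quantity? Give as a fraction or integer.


First find equilibrium price:
153 - 4P = 12 + 1P
P* = 141/5 = 141/5
Then substitute into demand:
Q* = 153 - 4 * 141/5 = 201/5

201/5


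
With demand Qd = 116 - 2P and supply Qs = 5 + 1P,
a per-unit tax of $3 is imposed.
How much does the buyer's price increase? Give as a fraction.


With a per-unit tax, the buyer's price increase depends on relative slopes.
Supply slope: d = 1, Demand slope: b = 2
Buyer's price increase = d * tax / (b + d)
= 1 * 3 / (2 + 1)
= 3 / 3 = 1

1


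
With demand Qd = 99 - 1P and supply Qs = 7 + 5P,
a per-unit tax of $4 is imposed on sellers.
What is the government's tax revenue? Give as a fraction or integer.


With tax on sellers, new supply: Qs' = 7 + 5(P - 4)
= 5P - 13
New equilibrium quantity:
Q_new = 241/3
Tax revenue = tax * Q_new = 4 * 241/3 = 964/3

964/3


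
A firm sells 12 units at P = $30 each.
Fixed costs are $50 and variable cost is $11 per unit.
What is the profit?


Total Revenue = P * Q = 30 * 12 = $360
Total Cost = FC + VC*Q = 50 + 11*12 = $182
Profit = TR - TC = 360 - 182 = $178

$178


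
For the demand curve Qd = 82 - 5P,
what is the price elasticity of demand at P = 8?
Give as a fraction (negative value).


dQ/dP = -5
At P = 8: Q = 82 - 5*8 = 42
E = (dQ/dP)(P/Q) = (-5)(8/42) = -20/21

-20/21


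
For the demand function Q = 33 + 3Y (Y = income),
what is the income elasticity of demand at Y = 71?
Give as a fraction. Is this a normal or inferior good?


dQ/dY = 3
At Y = 71: Q = 33 + 3*71 = 246
Ey = (dQ/dY)(Y/Q) = 3 * 71 / 246 = 71/82
Since Ey > 0, this is a normal good.

71/82 (normal good)


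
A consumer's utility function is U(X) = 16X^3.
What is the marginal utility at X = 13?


MU = dU/dX = 16*3*X^(3-1)
MU = 48*X^2
At X = 13:
MU = 48 * 13^2
MU = 48 * 169 = 8112

8112


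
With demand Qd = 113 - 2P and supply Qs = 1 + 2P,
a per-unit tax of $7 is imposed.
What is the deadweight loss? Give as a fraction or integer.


Pre-tax equilibrium quantity: Q* = 57
Post-tax equilibrium quantity: Q_tax = 50
Reduction in quantity: Q* - Q_tax = 7
DWL = (1/2) * tax * (Q* - Q_tax)
DWL = (1/2) * 7 * 7 = 49/2

49/2


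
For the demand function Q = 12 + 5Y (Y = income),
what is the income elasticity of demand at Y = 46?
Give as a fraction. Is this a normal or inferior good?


dQ/dY = 5
At Y = 46: Q = 12 + 5*46 = 242
Ey = (dQ/dY)(Y/Q) = 5 * 46 / 242 = 115/121
Since Ey > 0, this is a normal good.

115/121 (normal good)


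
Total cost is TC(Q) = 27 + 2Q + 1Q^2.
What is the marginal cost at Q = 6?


MC = dTC/dQ = 2 + 2*1*Q
At Q = 6:
MC = 2 + 2*6
MC = 2 + 12 = 14

14


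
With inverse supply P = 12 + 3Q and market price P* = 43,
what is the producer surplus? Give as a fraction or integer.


Minimum supply price (at Q=0): P_min = 12
Quantity supplied at P* = 43:
Q* = (43 - 12)/3 = 31/3
PS = (1/2) * Q* * (P* - P_min)
PS = (1/2) * 31/3 * (43 - 12)
PS = (1/2) * 31/3 * 31 = 961/6

961/6


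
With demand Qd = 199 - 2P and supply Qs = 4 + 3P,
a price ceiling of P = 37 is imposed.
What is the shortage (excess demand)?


At P = 37:
Qd = 199 - 2*37 = 125
Qs = 4 + 3*37 = 115
Shortage = Qd - Qs = 125 - 115 = 10

10


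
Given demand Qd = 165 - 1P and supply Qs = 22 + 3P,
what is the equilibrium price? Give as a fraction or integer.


At equilibrium, Qd = Qs.
165 - 1P = 22 + 3P
165 - 22 = 1P + 3P
143 = 4P
P* = 143/4 = 143/4

143/4


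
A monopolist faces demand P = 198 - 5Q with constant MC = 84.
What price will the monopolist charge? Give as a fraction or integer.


MR = 198 - 10Q
Set MR = MC: 198 - 10Q = 84
Q* = 57/5
Substitute into demand:
P* = 198 - 5*57/5 = 141

141


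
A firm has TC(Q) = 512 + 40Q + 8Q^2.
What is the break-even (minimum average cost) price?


AC(Q) = 512/Q + 40 + 8Q
To minimize: dAC/dQ = -512/Q^2 + 8 = 0
Q^2 = 512/8 = 64
Q* = 8
Min AC = 512/8 + 40 + 8*8
Min AC = 64 + 40 + 64 = 168

168


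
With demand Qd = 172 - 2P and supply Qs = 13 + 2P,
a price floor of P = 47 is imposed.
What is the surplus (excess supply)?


At P = 47:
Qd = 172 - 2*47 = 78
Qs = 13 + 2*47 = 107
Surplus = Qs - Qd = 107 - 78 = 29

29
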